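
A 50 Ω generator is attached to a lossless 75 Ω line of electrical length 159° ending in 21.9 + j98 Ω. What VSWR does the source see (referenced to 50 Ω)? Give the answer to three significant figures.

tan(βl) = -0.384
Z_in = Z_0·(Z_L + jZ_0·tanβl)/(Z_0 + jZ_L·tanβl) = 11.1 + j46.9 Ω
Γ_s = (Z_in − Z_s)/(Z_in + Z_s) = (-38.9 + j46.9)/(61.1 + j46.9), |Γ_s| = 0.791
VSWR = (1 + |Γ_s|)/(1 − |Γ_s|)

VSWR ≈ 8.59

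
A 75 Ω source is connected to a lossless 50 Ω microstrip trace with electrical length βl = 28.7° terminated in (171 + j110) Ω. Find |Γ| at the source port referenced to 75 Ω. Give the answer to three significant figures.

tan(βl) = 0.547
Z_in = Z_0·(Z_L + jZ_0·tanβl)/(Z_0 + jZ_L·tanβl) = 62.6 − j98.2 Ω
Γ_s = (Z_in − Z_s)/(Z_in + Z_s) = (-12.4 − j98.2)/(138 − j98.2), |Γ_s| = 0.585

|Γ| ≈ 0.585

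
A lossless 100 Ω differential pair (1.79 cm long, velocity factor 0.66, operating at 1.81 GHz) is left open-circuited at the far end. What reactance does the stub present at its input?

X_in ≈ -60.3 Ω (capacitive)

λ = v/f = 0.66·c / 1.81 GHz = 0.109 m
βl = 2π·l/λ = 2π × 0.164 = 58.9°
tan(βl) = 1.66
For an open-circuited stub, Z_in = −jZ_0·cot(βl) = −jZ_0/tan(βl)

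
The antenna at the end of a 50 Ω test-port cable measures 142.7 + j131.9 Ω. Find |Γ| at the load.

|Γ| ≈ 0.69

Γ = (Z_L − Z_0)/(Z_L + Z_0) = (92.7 + j131.9)/(192.7 + j131.9)
|Γ| = 161/234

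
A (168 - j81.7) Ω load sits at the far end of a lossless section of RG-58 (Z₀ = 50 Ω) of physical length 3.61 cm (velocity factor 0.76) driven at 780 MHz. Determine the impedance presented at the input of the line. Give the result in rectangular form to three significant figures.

λ = v/f = 0.76·c / 780 MHz = 0.292 m
βl = 2π·l/λ = 2π × 0.123 = 44.5°
tan(βl) = tan(44.5°) = 0.981
Z_in = Z_0·(Z_L + jZ_0·tanβl)/(Z_0 + jZ_L·tanβl)
     = 50·(168 − j32.6)/(130 + j165)

Z_in ≈ 18.7 − j36.2 Ω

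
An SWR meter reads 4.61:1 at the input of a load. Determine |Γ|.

|Γ| = (S − 1)/(S + 1) = (4.61 − 1)/(4.61 + 1) = 3.61/5.61

|Γ| ≈ 0.643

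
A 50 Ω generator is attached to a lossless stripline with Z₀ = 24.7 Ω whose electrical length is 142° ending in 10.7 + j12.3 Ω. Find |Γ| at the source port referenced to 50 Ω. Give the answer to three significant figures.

tan(βl) = -0.781
Z_in = Z_0·(Z_L + jZ_0·tanβl)/(Z_0 + jZ_L·tanβl) = 8.43 − j2.98 Ω
Γ_s = (Z_in − Z_s)/(Z_in + Z_s) = (-41.6 − j2.98)/(58.4 − j2.98), |Γ_s| = 0.712

|Γ| ≈ 0.712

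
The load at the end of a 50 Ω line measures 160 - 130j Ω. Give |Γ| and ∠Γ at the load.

Γ = (Z_L − Z_0)/(Z_L + Z_0) = (110 − j130)/(210 − j130)
|Γ| = 170/247 = 0.689

Γ ≈ 0.689 ∠ -18°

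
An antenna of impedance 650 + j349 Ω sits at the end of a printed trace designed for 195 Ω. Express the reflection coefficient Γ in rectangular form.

Γ = (Z_L − Z_0)/(Z_L + Z_0) = (455 + j349)/(845 + j349)

Γ ≈ 0.606 + j0.163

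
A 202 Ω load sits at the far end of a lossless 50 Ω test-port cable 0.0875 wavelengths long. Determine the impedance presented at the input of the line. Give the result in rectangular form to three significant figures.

Z_in ≈ 39 − j65.8 Ω

βl = 2π × 0.0875 = 31.5°
tan(βl) = tan(31.5°) = 0.613
Z_in = Z_0·(Z_L + jZ_0·tanβl)/(Z_0 + jZ_L·tanβl)
     = 50·(202 + j30.6)/(50 + j124)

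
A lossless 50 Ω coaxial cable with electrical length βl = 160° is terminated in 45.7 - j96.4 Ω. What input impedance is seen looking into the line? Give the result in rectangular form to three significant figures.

tan(βl) = tan(160°) = -0.364
Z_in = Z_0·(Z_L + jZ_0·tanβl)/(Z_0 + jZ_L·tanβl)
     = 50·(45.7 − j115)/(14.9 − j16.6)

Z_in ≈ 259 − j95.1 Ω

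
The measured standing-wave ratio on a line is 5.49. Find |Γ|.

|Γ| ≈ 0.692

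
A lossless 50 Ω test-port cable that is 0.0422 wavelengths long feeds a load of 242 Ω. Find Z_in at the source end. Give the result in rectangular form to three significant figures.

Z_in ≈ 95.3 − j112 Ω

βl = 2π × 0.0422 = 15.2°
tan(βl) = tan(15.2°) = 0.272
Z_in = Z_0·(Z_L + jZ_0·tanβl)/(Z_0 + jZ_L·tanβl)
     = 50·(242 + j13.6)/(50 + j65.7)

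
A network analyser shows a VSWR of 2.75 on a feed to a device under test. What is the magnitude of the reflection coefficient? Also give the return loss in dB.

|Γ| ≈ 0.467; return loss ≈ 6.62 dB

|Γ| = (S − 1)/(S + 1) = (2.75 − 1)/(2.75 + 1) = 1.75/3.75
RL = −20·log₁₀|Γ| = −20·log₁₀(0.467)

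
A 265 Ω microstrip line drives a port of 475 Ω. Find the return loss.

RL ≈ 10.9 dB

Γ = (475 − 265)/(475 + 265) = 0.284
RL = −20·log₁₀|Γ| = −20·log₁₀(0.284)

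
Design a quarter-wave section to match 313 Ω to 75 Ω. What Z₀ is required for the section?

Z_qwt = √(Z_0·R_L) = √(75 × 313) = √23480

Z_qwt ≈ 153 Ω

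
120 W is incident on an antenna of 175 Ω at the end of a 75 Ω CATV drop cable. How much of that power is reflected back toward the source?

Γ = (175 − 75)/(175 + 75) = 0.4
|Γ|² = 0.16
P_refl = |Γ|²·P_inc = 19.2 W, P_del = (1 − |Γ|²)·P_inc = 101 W

P_reflected ≈ 19.2 W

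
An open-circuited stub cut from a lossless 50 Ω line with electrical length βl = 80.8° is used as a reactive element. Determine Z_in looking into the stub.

tan(βl) = 6.17
For an open-circuited stub, Z_in = −jZ_0·cot(βl) = −jZ_0/tan(βl)

Z_in ≈ −j8.1 Ω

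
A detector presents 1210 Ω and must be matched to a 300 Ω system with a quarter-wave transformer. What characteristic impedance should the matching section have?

Z_qwt ≈ 602 Ω

Z_qwt = √(Z_0·R_L) = √(300 × 1210) = √363000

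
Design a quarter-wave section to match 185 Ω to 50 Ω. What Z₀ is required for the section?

Z_qwt ≈ 96.2 Ω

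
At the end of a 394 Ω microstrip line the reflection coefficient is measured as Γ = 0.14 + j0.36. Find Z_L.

Z_L ≈ 386 + j326 Ω

Z_L = Z_0·(1 + Γ)/(1 − Γ) = 394·(1.14 + j0.36)/(0.86 − j0.36)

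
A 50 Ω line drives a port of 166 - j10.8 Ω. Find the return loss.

RL ≈ 5.37 dB

Γ = (116 − j10.8)/(216 − j10.8), |Γ| = 0.539
RL = −20·log₁₀|Γ| = −20·log₁₀(0.539)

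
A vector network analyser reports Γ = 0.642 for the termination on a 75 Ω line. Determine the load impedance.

Z_L ≈ 344 Ω

Z_L = Z_0·(1 + Γ)/(1 − Γ) = 75·(1.64)/(0.358)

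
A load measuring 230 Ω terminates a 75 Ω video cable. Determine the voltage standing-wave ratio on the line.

For a purely resistive load, VSWR = R_L/Z_0 or Z_0/R_L (whichever > 1) = 230/75

VSWR ≈ 3.07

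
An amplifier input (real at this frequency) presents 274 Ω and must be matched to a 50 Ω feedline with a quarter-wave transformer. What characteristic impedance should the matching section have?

Z_qwt = √(Z_0·R_L) = √(50 × 274) = √13700

Z_qwt ≈ 117 Ω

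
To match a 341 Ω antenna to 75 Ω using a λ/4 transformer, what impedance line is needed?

Z_qwt ≈ 160 Ω

Z_qwt = √(Z_0·R_L) = √(75 × 341) = √25580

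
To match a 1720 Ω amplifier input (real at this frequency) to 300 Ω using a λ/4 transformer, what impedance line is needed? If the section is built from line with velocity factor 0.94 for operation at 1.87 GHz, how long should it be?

Z_qwt ≈ 718 Ω; length ≈ 3.77 cm

Z_qwt = √(Z_0·R_L) = √(300 × 1720) = √516000
λ = 0.94·c/f = 0.151 m, so l = λ/4 = 0.0377 m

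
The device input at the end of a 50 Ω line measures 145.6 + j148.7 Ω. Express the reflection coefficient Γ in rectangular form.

Γ = (Z_L − Z_0)/(Z_L + Z_0) = (95.6 + j148.7)/(195.6 + j148.7)

Γ ≈ 0.676 + j0.246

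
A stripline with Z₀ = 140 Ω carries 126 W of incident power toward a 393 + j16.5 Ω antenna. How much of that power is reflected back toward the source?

|Γ| = |(253 + j16.5)/(533 + j16.5)| = 0.475
|Γ|² = 0.226
P_refl = |Γ|²·P_inc = 28.5 W, P_del = (1 − |Γ|²)·P_inc = 97.5 W

P_reflected ≈ 28.5 W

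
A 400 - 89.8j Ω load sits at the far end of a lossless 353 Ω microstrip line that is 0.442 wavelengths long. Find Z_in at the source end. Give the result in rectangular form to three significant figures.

Z_in ≈ 457 − j29.7 Ω

βl = 2π × 0.442 = 159°
tan(βl) = tan(159°) = -0.381
Z_in = Z_0·(Z_L + jZ_0·tanβl)/(Z_0 + jZ_L·tanβl)
     = 353·(400 − j224)/(319 − j153)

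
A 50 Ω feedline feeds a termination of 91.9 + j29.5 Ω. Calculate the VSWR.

VSWR ≈ 2.09

Γ = (Z_L − Z_0)/(Z_L + Z_0) = (41.9 + j29.5)/(141.9 + j29.5)
|Γ| = 51.2/145 = 0.354
VSWR = (1 + |Γ|)/(1 − |Γ|) = 1.35/0.646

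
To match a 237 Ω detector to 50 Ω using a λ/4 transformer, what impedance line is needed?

Z_qwt ≈ 109 Ω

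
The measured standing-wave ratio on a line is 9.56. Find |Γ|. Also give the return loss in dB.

|Γ| ≈ 0.811; return loss ≈ 1.82 dB

|Γ| = (S − 1)/(S + 1) = (9.56 − 1)/(9.56 + 1) = 8.56/10.6
RL = −20·log₁₀|Γ| = −20·log₁₀(0.811)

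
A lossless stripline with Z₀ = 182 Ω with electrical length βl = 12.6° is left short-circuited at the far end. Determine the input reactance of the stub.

X_in ≈ 40.7 Ω (inductive)

tan(βl) = 0.224
For a short-circuited stub, Z_in = jZ_0·tan(βl)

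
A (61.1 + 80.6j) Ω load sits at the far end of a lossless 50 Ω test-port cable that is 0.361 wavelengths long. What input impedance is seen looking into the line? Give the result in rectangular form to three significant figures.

βl = 2π × 0.361 = 130°
tan(βl) = tan(130°) = -1.19
Z_in = Z_0·(Z_L + jZ_0·tanβl)/(Z_0 + jZ_L·tanβl)
     = 50·(61.1 + j20.9)/(146 − j72.9)

Z_in ≈ 13.9 + j14.1 Ω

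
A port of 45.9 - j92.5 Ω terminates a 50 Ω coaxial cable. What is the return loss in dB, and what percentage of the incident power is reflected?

RL ≈ 3.16 dB; 48.3% of incident power reflected

Γ = (-4.1 − j92.5)/(95.9 − j92.5), |Γ| = 0.695
RL = −20·log₁₀(0.695) = 3.16 dB
P_refl/P_inc = |Γ|² = 0.483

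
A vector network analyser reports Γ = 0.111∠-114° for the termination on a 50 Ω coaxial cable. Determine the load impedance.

Z_L ≈ 44.8 − j9.2 Ω

Z_L = Z_0·(1 + Γ)/(1 − Γ) = 50·(0.955 − j0.101)/(1.05 + j0.101)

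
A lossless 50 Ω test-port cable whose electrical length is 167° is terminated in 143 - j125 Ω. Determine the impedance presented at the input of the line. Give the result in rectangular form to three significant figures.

Z_in ≈ 245 + j59.7 Ω

tan(βl) = tan(167°) = -0.231
Z_in = Z_0·(Z_L + jZ_0·tanβl)/(Z_0 + jZ_L·tanβl)
     = 50·(143 − j137)/(21.1 − j33)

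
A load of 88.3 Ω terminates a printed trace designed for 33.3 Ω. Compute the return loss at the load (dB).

Γ = (88.3 − 33.3)/(88.3 + 33.3) = 0.452
RL = −20·log₁₀|Γ| = −20·log₁₀(0.452)

RL ≈ 6.89 dB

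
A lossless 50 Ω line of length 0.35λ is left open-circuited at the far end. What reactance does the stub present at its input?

X_in ≈ 36.3 Ω (inductive)

βl = 2π × 0.35 = 126°
tan(βl) = -1.38
For an open-circuited stub, Z_in = −jZ_0·cot(βl) = −jZ_0/tan(βl)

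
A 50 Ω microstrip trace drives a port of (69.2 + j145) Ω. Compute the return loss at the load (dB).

Γ = (19.2 + j145)/(119.2 + j145), |Γ| = 0.779
RL = −20·log₁₀|Γ| = −20·log₁₀(0.779)

RL ≈ 2.17 dB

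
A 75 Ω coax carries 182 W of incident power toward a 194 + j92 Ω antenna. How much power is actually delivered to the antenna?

|Γ| = |(119 + j92)/(269 + j92)| = 0.529
|Γ|² = 0.28
P_refl = |Γ|²·P_inc = 50.9 W, P_del = (1 − |Γ|²)·P_inc = 131 W

P_delivered ≈ 131 W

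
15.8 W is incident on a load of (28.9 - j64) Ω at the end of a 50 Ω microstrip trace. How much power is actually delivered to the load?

|Γ| = |(-21.1 − j64)/(78.9 − j64)| = 0.663
|Γ|² = 0.44
P_refl = |Γ|²·P_inc = 6.95 W, P_del = (1 − |Γ|²)·P_inc = 8.85 W

P_delivered ≈ 8.85 W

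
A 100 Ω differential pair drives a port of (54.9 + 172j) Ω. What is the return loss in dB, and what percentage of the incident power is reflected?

Γ = (-45.1 + j172)/(154.9 + j172), |Γ| = 0.768
RL = −20·log₁₀(0.768) = 2.29 dB
P_refl/P_inc = |Γ|² = 0.59

RL ≈ 2.29 dB; 59% of incident power reflected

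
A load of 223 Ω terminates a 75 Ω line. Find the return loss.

Γ = (223 − 75)/(223 + 75) = 0.497
RL = −20·log₁₀|Γ| = −20·log₁₀(0.497)

RL ≈ 6.08 dB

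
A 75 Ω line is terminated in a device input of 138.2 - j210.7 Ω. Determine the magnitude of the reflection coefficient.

Γ = (Z_L − Z_0)/(Z_L + Z_0) = (63.2 − j210.7)/(213.2 − j210.7)
|Γ| = 220/300

|Γ| ≈ 0.734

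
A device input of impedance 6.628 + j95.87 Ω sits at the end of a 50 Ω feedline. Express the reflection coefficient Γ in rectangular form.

Γ ≈ 0.543 + j0.773

Γ = (Z_L − Z_0)/(Z_L + Z_0) = (-43.37 + j95.87)/(56.63 + j95.87)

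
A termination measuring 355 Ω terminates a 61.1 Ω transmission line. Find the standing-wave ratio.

Γ = (355 − 61.1)/(355 + 61.1) = 0.706
VSWR = (1 + 0.706)/(1 − 0.706)

VSWR ≈ 5.81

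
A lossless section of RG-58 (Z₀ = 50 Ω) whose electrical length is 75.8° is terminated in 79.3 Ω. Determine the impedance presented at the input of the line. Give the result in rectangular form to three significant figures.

tan(βl) = tan(75.8°) = 3.95
Z_in = Z_0·(Z_L + jZ_0·tanβl)/(Z_0 + jZ_L·tanβl)
     = 50·(79.3 + j198)/(50 + j313)

Z_in ≈ 32.7 − j7.43 Ω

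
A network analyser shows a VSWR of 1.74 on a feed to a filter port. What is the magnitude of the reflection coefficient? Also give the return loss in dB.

|Γ| = (S − 1)/(S + 1) = (1.74 − 1)/(1.74 + 1) = 0.74/2.74
RL = −20·log₁₀|Γ| = −20·log₁₀(0.27)

|Γ| ≈ 0.27; return loss ≈ 11.4 dB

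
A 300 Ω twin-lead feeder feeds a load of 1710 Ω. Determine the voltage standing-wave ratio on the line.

VSWR ≈ 5.7

For a purely resistive load, VSWR = R_L/Z_0 or Z_0/R_L (whichever > 1) = 1710/300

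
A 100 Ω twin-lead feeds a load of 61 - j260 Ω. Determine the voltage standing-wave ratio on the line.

Γ = (Z_L − Z_0)/(Z_L + Z_0) = (-39 − j260)/(161 − j260)
|Γ| = 263/306 = 0.86
VSWR = (1 + |Γ|)/(1 − |Γ|) = 1.86/0.14

VSWR ≈ 13.3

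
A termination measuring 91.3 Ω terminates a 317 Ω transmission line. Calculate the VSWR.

Γ = (91.3 − 317)/(91.3 + 317) = -0.553
VSWR = (1 + 0.553)/(1 − 0.553)

VSWR ≈ 3.47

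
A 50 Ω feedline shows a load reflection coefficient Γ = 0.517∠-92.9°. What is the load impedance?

Z_L ≈ 27.8 − j39.1 Ω

Z_L = Z_0·(1 + Γ)/(1 − Γ) = 50·(0.974 − j0.516)/(1.03 + j0.516)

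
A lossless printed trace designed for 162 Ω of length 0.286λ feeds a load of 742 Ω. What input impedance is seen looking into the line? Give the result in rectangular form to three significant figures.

βl = 2π × 0.286 = 103°
tan(βl) = tan(103°) = -4.35
Z_in = Z_0·(Z_L + jZ_0·tanβl)/(Z_0 + jZ_L·tanβl)
     = 162·(742 − j704)/(162 − j3220)

Z_in ≈ 37.1 + j35.4 Ω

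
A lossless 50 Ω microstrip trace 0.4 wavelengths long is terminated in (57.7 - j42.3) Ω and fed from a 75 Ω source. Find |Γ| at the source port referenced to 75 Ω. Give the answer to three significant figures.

|Γ| ≈ 0.198

βl = 2π × 0.4 = 144°
tan(βl) = -0.727
Z_in = Z_0·(Z_L + jZ_0·tanβl)/(Z_0 + jZ_L·tanβl) = 104 + j21.2 Ω
Γ_s = (Z_in − Z_s)/(Z_in + Z_s) = (28.5 + j21.2)/(179 + j21.2), |Γ_s| = 0.198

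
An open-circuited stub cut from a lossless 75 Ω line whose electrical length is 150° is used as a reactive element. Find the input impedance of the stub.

Z_in ≈ +j130 Ω

tan(βl) = -0.577
For an open-circuited stub, Z_in = −jZ_0·cot(βl) = −jZ_0/tan(βl)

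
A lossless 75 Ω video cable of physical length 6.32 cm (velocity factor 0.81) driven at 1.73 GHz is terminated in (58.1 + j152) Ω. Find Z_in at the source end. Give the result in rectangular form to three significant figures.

λ = v/f = 0.81·c / 1.73 GHz = 0.14 m
βl = 2π·l/λ = 2π × 0.45 = 162°
tan(βl) = tan(162°) = -0.325
Z_in = Z_0·(Z_L + jZ_0·tanβl)/(Z_0 + jZ_L·tanβl)
     = 75·(58.1 + j128)/(124 − j18.9)

Z_in ≈ 22.8 + j80.4 Ω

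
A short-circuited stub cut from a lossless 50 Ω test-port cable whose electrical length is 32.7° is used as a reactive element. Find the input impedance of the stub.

tan(βl) = 0.642
For a short-circuited stub, Z_in = jZ_0·tan(βl)

Z_in ≈ +j32.1 Ω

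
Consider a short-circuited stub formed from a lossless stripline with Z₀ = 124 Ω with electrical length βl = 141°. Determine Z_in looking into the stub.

Z_in ≈ −j100 Ω

tan(βl) = -0.81
For a short-circuited stub, Z_in = jZ_0·tan(βl)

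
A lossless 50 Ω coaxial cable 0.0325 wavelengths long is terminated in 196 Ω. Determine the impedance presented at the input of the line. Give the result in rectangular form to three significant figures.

βl = 2π × 0.0325 = 11.7°
tan(βl) = tan(11.7°) = 0.207
Z_in = Z_0·(Z_L + jZ_0·tanβl)/(Z_0 + jZ_L·tanβl)
     = 50·(196 + j10.4)/(50 + j40.6)

Z_in ≈ 123 − j89.7 Ω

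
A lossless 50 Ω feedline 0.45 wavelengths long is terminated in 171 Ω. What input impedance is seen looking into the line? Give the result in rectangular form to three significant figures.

βl = 2π × 0.45 = 162°
tan(βl) = tan(162°) = -0.325
Z_in = Z_0·(Z_L + jZ_0·tanβl)/(Z_0 + jZ_L·tanβl)
     = 50·(171 − j16.2)/(50 − j55.6)

Z_in ≈ 84.6 + j77.8 Ω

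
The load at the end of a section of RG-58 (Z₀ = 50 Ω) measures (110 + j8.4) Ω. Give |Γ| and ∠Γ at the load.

Γ = (Z_L − Z_0)/(Z_L + Z_0) = (60 + j8.4)/(160 + j8.4)
|Γ| = 60.6/160 = 0.378

Γ ≈ 0.378 ∠ 4.96°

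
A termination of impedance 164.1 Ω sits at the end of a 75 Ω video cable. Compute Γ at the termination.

Γ = 0.373

Γ = (Z_L − Z_0)/(Z_L + Z_0) = (164.1 − 75)/(164.1 + 75) = 89.1/239.1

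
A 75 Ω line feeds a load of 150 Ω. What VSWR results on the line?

VSWR ≈ 2

Γ = (150 − 75)/(150 + 75) = 0.333
VSWR = (1 + 0.333)/(1 − 0.333)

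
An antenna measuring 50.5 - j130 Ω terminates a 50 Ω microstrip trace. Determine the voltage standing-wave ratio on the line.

Γ = (Z_L − Z_0)/(Z_L + Z_0) = (0.5 − j130)/(100.5 − j130)
|Γ| = 130/164 = 0.791
VSWR = (1 + |Γ|)/(1 − |Γ|) = 1.79/0.209

VSWR ≈ 8.58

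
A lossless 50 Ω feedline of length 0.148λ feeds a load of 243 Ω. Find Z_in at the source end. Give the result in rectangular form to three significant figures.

Z_in ≈ 15.6 − j34.9 Ω

βl = 2π × 0.148 = 53.3°
tan(βl) = tan(53.3°) = 1.34
Z_in = Z_0·(Z_L + jZ_0·tanβl)/(Z_0 + jZ_L·tanβl)
     = 50·(243 + j67)/(50 + j326)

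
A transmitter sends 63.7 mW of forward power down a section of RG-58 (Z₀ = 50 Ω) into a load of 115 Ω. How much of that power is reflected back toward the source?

Γ = (115 − 50)/(115 + 50) = 0.394
|Γ|² = 0.155
P_refl = |Γ|²·P_inc = 9.89 mW, P_del = (1 − |Γ|²)·P_inc = 53.8 mW

P_reflected ≈ 9.89 mW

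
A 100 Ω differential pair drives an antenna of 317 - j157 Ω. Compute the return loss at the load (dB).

RL ≈ 4.42 dB

Γ = (217 − j157)/(417 − j157), |Γ| = 0.601
RL = −20·log₁₀|Γ| = −20·log₁₀(0.601)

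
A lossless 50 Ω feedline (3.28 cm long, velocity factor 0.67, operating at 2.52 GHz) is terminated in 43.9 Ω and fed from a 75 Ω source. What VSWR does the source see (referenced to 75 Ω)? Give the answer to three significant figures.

λ = v/f = 0.67·c / 2.52 GHz = 0.0798 m
βl = 2π·l/λ = 2π × 0.411 = 148°
tan(βl) = -0.624
Z_in = Z_0·(Z_L + jZ_0·tanβl)/(Z_0 + jZ_L·tanβl) = 46.9 − j5.5 Ω
Γ_s = (Z_in − Z_s)/(Z_in + Z_s) = (-28.1 − j5.5)/(122 − j5.5), |Γ_s| = 0.235
VSWR = (1 + |Γ_s|)/(1 − |Γ_s|)

VSWR ≈ 1.61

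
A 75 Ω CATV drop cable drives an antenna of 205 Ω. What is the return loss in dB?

Γ = (205 − 75)/(205 + 75) = 0.464
RL = −20·log₁₀|Γ| = −20·log₁₀(0.464)

RL ≈ 6.66 dB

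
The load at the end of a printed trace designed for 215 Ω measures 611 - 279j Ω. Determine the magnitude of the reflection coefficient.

|Γ| ≈ 0.556

Γ = (Z_L − Z_0)/(Z_L + Z_0) = (396 − j279)/(826 − j279)
|Γ| = 484/872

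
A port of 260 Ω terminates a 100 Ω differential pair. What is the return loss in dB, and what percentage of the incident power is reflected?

RL ≈ 7.04 dB; 19.8% of incident power reflected

Γ = (260 − 100)/(260 + 100) = 0.444
RL = −20·log₁₀(0.444) = 7.04 dB
P_refl/P_inc = |Γ|² = 0.198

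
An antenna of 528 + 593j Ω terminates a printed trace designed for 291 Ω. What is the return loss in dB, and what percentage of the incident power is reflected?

Γ = (237 + j593)/(819 + j593), |Γ| = 0.632
RL = −20·log₁₀(0.632) = 3.99 dB
P_refl/P_inc = |Γ|² = 0.399

RL ≈ 3.99 dB; 39.9% of incident power reflected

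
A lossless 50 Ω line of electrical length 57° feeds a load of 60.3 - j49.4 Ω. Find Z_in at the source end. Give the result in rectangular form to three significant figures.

tan(βl) = tan(57°) = 1.54
Z_in = Z_0·(Z_L + jZ_0·tanβl)/(Z_0 + jZ_L·tanβl)
     = 50·(60.3 + j27.6)/(126 + j92.9)

Z_in ≈ 20.7 − j4.32 Ω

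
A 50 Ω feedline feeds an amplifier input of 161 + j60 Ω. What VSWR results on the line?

Γ = (Z_L − Z_0)/(Z_L + Z_0) = (111 + j60)/(211 + j60)
|Γ| = 126/219 = 0.575
VSWR = (1 + |Γ|)/(1 − |Γ|) = 1.58/0.425

VSWR ≈ 3.71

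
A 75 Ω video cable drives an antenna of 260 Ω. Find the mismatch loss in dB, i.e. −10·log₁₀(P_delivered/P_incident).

Γ = (260 − 75)/(260 + 75) = 0.552
|Γ|² = 0.305, so P_del/P_inc = 1 − |Γ|² = 0.695
ML = −10·log₁₀(1 − |Γ|²)

mismatch loss ≈ 1.58 dB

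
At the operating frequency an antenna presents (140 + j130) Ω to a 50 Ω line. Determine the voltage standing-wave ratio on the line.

Γ = (Z_L − Z_0)/(Z_L + Z_0) = (90 + j130)/(190 + j130)
|Γ| = 158/230 = 0.687
VSWR = (1 + |Γ|)/(1 − |Γ|) = 1.69/0.313

VSWR ≈ 5.39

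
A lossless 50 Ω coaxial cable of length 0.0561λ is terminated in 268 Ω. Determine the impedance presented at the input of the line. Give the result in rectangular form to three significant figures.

Z_in ≈ 62.3 − j104 Ω

βl = 2π × 0.0561 = 20.2°
tan(βl) = tan(20.2°) = 0.368
Z_in = Z_0·(Z_L + jZ_0·tanβl)/(Z_0 + jZ_L·tanβl)
     = 50·(268 + j18.4)/(50 + j98.6)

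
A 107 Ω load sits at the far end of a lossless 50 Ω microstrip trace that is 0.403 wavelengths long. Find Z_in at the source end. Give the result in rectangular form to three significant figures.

Z_in ≈ 49.2 + j38.7 Ω

βl = 2π × 0.403 = 145°
tan(βl) = tan(145°) = -0.698
Z_in = Z_0·(Z_L + jZ_0·tanβl)/(Z_0 + jZ_L·tanβl)
     = 50·(107 − j34.9)/(50 − j74.7)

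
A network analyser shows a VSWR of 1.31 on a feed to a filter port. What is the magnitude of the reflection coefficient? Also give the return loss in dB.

|Γ| ≈ 0.134; return loss ≈ 17.4 dB

|Γ| = (S − 1)/(S + 1) = (1.31 − 1)/(1.31 + 1) = 0.31/2.31
RL = −20·log₁₀|Γ| = −20·log₁₀(0.134)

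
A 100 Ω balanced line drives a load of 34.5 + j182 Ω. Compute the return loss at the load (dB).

RL ≈ 1.36 dB

Γ = (-65.5 + j182)/(134.5 + j182), |Γ| = 0.855
RL = −20·log₁₀|Γ| = −20·log₁₀(0.855)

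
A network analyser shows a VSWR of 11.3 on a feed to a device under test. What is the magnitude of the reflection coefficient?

|Γ| = (S − 1)/(S + 1) = (11.3 − 1)/(11.3 + 1) = 10.3/12.3

|Γ| ≈ 0.837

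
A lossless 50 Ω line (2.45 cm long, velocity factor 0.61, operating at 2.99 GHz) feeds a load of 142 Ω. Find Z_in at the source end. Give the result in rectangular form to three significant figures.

λ = v/f = 0.61·c / 2.99 GHz = 0.0612 m
βl = 2π·l/λ = 2π × 0.4 = 144°
tan(βl) = tan(144°) = -0.724
Z_in = Z_0·(Z_L + jZ_0·tanβl)/(Z_0 + jZ_L·tanβl)
     = 50·(142 − j36.2)/(50 − j103)

Z_in ≈ 41.4 + j48.9 Ω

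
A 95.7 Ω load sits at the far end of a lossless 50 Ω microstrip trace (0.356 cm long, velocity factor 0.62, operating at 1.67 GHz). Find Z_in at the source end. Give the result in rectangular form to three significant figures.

λ = v/f = 0.62·c / 1.67 GHz = 0.111 m
βl = 2π·l/λ = 2π × 0.032 = 11.5°
tan(βl) = tan(11.5°) = 0.204
Z_in = Z_0·(Z_L + jZ_0·tanβl)/(Z_0 + jZ_L·tanβl)
     = 50·(95.7 + j10.2)/(50 + j19.5)

Z_in ≈ 86.5 − j23.5 Ω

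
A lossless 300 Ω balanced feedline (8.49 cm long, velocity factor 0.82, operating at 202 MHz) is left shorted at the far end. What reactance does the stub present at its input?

X_in ≈ 141 Ω (inductive)

λ = v/f = 0.82·c / 202 MHz = 1.22 m
βl = 2π·l/λ = 2π × 0.0697 = 25.1°
tan(βl) = 0.468
For a shorted stub, Z_in = jZ_0·tan(βl)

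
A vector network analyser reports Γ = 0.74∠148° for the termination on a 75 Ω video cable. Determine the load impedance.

Z_L = Z_0·(1 + Γ)/(1 − Γ) = 75·(0.372 + j0.392)/(1.63 − j0.392)

Z_L ≈ 12.1 + j21 Ω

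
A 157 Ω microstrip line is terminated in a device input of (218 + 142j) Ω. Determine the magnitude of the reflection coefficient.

Γ = (Z_L − Z_0)/(Z_L + Z_0) = (61 + j142)/(375 + j142)
|Γ| = 155/401

|Γ| ≈ 0.385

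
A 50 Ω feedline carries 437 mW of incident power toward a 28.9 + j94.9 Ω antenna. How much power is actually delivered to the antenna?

|Γ| = |(-21.1 + j94.9)/(78.9 + j94.9)| = 0.788
|Γ|² = 0.621
P_refl = |Γ|²·P_inc = 271 mW, P_del = (1 − |Γ|²)·P_inc = 166 mW

P_delivered ≈ 166 mW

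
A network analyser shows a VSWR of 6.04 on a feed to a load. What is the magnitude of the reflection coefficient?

|Γ| ≈ 0.716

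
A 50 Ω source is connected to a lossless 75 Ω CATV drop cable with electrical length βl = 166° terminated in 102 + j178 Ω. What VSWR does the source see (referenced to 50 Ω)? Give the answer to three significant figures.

VSWR ≈ 7.7

tan(βl) = -0.249
Z_in = Z_0·(Z_L + jZ_0·tanβl)/(Z_0 + jZ_L·tanβl) = 40.9 + j109 Ω
Γ_s = (Z_in − Z_s)/(Z_in + Z_s) = (-9.1 + j109)/(90.9 + j109), |Γ_s| = 0.77
VSWR = (1 + |Γ_s|)/(1 − |Γ_s|)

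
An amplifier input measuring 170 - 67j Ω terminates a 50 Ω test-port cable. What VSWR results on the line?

Γ = (Z_L − Z_0)/(Z_L + Z_0) = (120 − j67)/(220 − j67)
|Γ| = 137/230 = 0.598
VSWR = (1 + |Γ|)/(1 − |Γ|) = 1.6/0.402

VSWR ≈ 3.97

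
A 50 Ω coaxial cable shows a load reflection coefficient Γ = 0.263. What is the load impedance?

Z_L ≈ 85.7 Ω

Z_L = Z_0·(1 + Γ)/(1 − Γ) = 50·(1.26)/(0.737)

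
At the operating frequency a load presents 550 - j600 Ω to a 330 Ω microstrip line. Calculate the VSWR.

VSWR ≈ 4

Γ = (Z_L − Z_0)/(Z_L + Z_0) = (220 − j600)/(880 − j600)
|Γ| = 639/1070 = 0.6
VSWR = (1 + |Γ|)/(1 − |Γ|) = 1.6/0.4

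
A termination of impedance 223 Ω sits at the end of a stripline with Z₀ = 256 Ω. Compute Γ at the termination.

Γ = (Z_L − Z_0)/(Z_L + Z_0) = (223 − 256)/(223 + 256) = -33/479

Γ = -0.0689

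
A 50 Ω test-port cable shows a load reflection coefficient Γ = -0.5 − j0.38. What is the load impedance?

Z_L = Z_0·(1 + Γ)/(1 − Γ) = 50·(0.5 − j0.38)/(1.5 + j0.38)

Z_L ≈ 12.6 − j15.9 Ω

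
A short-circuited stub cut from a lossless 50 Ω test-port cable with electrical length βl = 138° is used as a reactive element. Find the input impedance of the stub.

Z_in ≈ −j45 Ω

tan(βl) = -0.9
For a short-circuited stub, Z_in = jZ_0·tan(βl)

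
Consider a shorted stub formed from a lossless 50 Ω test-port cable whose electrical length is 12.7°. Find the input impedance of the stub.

Z_in ≈ +j11.3 Ω

tan(βl) = 0.225
For a shorted stub, Z_in = jZ_0·tan(βl)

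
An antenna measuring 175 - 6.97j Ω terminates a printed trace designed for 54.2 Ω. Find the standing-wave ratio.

Γ = (Z_L − Z_0)/(Z_L + Z_0) = (120.8 − j6.97)/(229.2 − j6.97)
|Γ| = 121/229 = 0.528
VSWR = (1 + |Γ|)/(1 − |Γ|) = 1.53/0.472

VSWR ≈ 3.23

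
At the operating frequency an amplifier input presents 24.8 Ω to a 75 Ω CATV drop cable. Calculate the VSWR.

VSWR ≈ 3.02

Γ = (24.8 − 75)/(24.8 + 75) = -0.503
VSWR = (1 + 0.503)/(1 − 0.503)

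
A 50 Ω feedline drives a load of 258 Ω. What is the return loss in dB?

RL ≈ 3.41 dB

Γ = (258 − 50)/(258 + 50) = 0.675
RL = −20·log₁₀|Γ| = −20·log₁₀(0.675)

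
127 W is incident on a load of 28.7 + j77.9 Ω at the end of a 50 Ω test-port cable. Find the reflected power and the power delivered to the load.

P_reflected ≈ 67.6 W; P_delivered ≈ 59.4 W

|Γ| = |(-21.3 + j77.9)/(78.7 + j77.9)| = 0.729
|Γ|² = 0.532
P_refl = |Γ|²·P_inc = 67.6 W, P_del = (1 − |Γ|²)·P_inc = 59.4 W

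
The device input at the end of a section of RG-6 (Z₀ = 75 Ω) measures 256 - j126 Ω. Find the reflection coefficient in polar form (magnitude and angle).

Γ = (Z_L − Z_0)/(Z_L + Z_0) = (181 − j126)/(331 − j126)
|Γ| = 221/354 = 0.623

Γ ≈ 0.623 ∠ -14°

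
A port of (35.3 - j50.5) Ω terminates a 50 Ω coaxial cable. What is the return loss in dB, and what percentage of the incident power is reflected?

Γ = (-14.7 − j50.5)/(85.3 − j50.5), |Γ| = 0.531
RL = −20·log₁₀(0.531) = 5.5 dB
P_refl/P_inc = |Γ|² = 0.282

RL ≈ 5.5 dB; 28.2% of incident power reflected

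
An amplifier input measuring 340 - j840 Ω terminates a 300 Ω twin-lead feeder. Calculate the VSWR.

Γ = (Z_L − Z_0)/(Z_L + Z_0) = (40 − j840)/(640 − j840)
|Γ| = 841/1060 = 0.796
VSWR = (1 + |Γ|)/(1 − |Γ|) = 1.8/0.204

VSWR ≈ 8.82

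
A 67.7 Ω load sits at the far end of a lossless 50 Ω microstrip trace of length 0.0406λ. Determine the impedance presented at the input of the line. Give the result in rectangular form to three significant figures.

Z_in ≈ 64.3 − j9.66 Ω

βl = 2π × 0.0406 = 14.6°
tan(βl) = tan(14.6°) = 0.261
Z_in = Z_0·(Z_L + jZ_0·tanβl)/(Z_0 + jZ_L·tanβl)
     = 50·(67.7 + j13)/(50 + j17.7)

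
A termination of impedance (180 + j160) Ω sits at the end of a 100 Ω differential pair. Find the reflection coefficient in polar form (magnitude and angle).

Γ ≈ 0.555 ∠ 33.7°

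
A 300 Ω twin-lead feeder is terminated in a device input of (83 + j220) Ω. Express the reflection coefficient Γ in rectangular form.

Γ = (Z_L − Z_0)/(Z_L + Z_0) = (-217 + j220)/(383 + j220)

Γ ≈ -0.178 + j0.677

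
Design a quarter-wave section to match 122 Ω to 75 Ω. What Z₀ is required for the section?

Z_qwt = √(Z_0·R_L) = √(75 × 122) = √9150

Z_qwt ≈ 95.7 Ω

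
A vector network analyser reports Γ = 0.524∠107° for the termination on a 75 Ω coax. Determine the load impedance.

Z_L = Z_0·(1 + Γ)/(1 − Γ) = 75·(0.847 + j0.501)/(1.15 − j0.501)

Z_L ≈ 34.4 + j47.5 Ω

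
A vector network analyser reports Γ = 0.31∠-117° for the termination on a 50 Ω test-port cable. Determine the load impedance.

Z_L ≈ 32.8 − j20.1 Ω

Z_L = Z_0·(1 + Γ)/(1 − Γ) = 50·(0.859 − j0.276)/(1.14 + j0.276)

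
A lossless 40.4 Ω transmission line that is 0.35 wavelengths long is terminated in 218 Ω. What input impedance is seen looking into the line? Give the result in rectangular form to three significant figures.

βl = 2π × 0.35 = 126°
tan(βl) = tan(126°) = -1.38
Z_in = Z_0·(Z_L + jZ_0·tanβl)/(Z_0 + jZ_L·tanβl)
     = 40.4·(218 − j55.6)/(40.4 − j300)

Z_in ≈ 11.2 + j27.8 Ω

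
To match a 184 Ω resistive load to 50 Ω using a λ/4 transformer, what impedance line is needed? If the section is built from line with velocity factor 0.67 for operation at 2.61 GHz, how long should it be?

Z_qwt ≈ 95.9 Ω; length ≈ 1.93 cm

Z_qwt = √(Z_0·R_L) = √(50 × 184) = √9200
λ = 0.67·c/f = 0.077 m, so l = λ/4 = 0.0193 m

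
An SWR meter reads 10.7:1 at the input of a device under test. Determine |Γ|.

|Γ| ≈ 0.829

|Γ| = (S − 1)/(S + 1) = (10.7 − 1)/(10.7 + 1) = 9.7/11.7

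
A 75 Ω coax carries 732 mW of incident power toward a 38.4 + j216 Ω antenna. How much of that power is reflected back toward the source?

|Γ| = |(-36.6 + j216)/(113.4 + j216)| = 0.898
|Γ|² = 0.806
P_refl = |Γ|²·P_inc = 590 mW, P_del = (1 − |Γ|²)·P_inc = 142 mW

P_reflected ≈ 590 mW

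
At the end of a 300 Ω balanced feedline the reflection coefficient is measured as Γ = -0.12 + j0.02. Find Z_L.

Z_L ≈ 236 + j9.56 Ω

Z_L = Z_0·(1 + Γ)/(1 − Γ) = 300·(0.88 + j0.02)/(1.12 − j0.02)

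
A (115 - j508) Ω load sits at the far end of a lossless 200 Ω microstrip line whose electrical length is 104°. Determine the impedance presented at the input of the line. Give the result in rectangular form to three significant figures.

Z_in ≈ 21.9 + j137 Ω

tan(βl) = tan(104°) = -4.01
Z_in = Z_0·(Z_L + jZ_0·tanβl)/(Z_0 + jZ_L·tanβl)
     = 200·(115 − j1310)/(-1840 − j461)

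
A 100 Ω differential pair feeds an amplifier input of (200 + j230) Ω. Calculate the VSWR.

Γ = (Z_L − Z_0)/(Z_L + Z_0) = (100 + j230)/(300 + j230)
|Γ| = 251/378 = 0.663
VSWR = (1 + |Γ|)/(1 − |Γ|) = 1.66/0.337

VSWR ≈ 4.94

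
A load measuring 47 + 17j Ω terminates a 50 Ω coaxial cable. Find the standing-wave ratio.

VSWR ≈ 1.43

Γ = (Z_L − Z_0)/(Z_L + Z_0) = (-3 + j17)/(97 + j17)
|Γ| = 17.3/98.5 = 0.175
VSWR = (1 + |Γ|)/(1 − |Γ|) = 1.18/0.825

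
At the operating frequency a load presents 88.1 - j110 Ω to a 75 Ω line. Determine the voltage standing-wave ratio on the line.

Γ = (Z_L − Z_0)/(Z_L + Z_0) = (13.1 − j110)/(163.1 − j110)
|Γ| = 111/197 = 0.563
VSWR = (1 + |Γ|)/(1 − |Γ|) = 1.56/0.437

VSWR ≈ 3.58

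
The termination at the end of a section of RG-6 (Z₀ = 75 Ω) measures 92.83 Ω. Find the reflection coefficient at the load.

Γ = 0.106

Γ = (Z_L − Z_0)/(Z_L + Z_0) = (92.83 − 75)/(92.83 + 75) = 17.83/167.8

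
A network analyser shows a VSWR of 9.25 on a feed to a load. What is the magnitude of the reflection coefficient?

|Γ| ≈ 0.805

|Γ| = (S − 1)/(S + 1) = (9.25 − 1)/(9.25 + 1) = 8.25/10.2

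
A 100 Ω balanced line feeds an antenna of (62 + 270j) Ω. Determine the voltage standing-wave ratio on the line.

VSWR ≈ 13.9

Γ = (Z_L − Z_0)/(Z_L + Z_0) = (-38 + j270)/(162 + j270)
|Γ| = 273/315 = 0.866
VSWR = (1 + |Γ|)/(1 − |Γ|) = 1.87/0.134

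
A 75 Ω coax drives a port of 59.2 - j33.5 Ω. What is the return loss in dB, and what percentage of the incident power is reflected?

RL ≈ 11.4 dB; 7.17% of incident power reflected

Γ = (-15.8 − j33.5)/(134.2 − j33.5), |Γ| = 0.268
RL = −20·log₁₀(0.268) = 11.4 dB
P_refl/P_inc = |Γ|² = 0.0717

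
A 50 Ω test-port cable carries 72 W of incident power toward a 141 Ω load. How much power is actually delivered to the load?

Γ = (141 − 50)/(141 + 50) = 0.476
|Γ|² = 0.227
P_refl = |Γ|²·P_inc = 16.3 W, P_del = (1 − |Γ|²)·P_inc = 55.7 W

P_delivered ≈ 55.7 W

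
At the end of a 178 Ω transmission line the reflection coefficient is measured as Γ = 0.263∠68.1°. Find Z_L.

Z_L ≈ 190 + j99.5 Ω

Z_L = Z_0·(1 + Γ)/(1 − Γ) = 178·(1.1 + j0.244)/(0.902 − j0.244)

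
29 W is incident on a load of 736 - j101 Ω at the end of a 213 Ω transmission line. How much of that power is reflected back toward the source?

P_reflected ≈ 9.03 W

|Γ| = |(523 − j101)/(949 − j101)| = 0.558
|Γ|² = 0.312
P_refl = |Γ|²·P_inc = 9.03 W, P_del = (1 − |Γ|²)·P_inc = 20 W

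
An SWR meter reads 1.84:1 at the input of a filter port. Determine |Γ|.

|Γ| = (S − 1)/(S + 1) = (1.84 − 1)/(1.84 + 1) = 0.84/2.84

|Γ| ≈ 0.296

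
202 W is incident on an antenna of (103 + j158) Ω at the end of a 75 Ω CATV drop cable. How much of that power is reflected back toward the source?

|Γ| = |(28 + j158)/(178 + j158)| = 0.674
|Γ|² = 0.455
P_refl = |Γ|²·P_inc = 91.8 W, P_del = (1 − |Γ|²)·P_inc = 110 W

P_reflected ≈ 91.8 W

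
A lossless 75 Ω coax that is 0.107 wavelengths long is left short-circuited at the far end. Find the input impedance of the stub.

βl = 2π × 0.107 = 38.5°
tan(βl) = 0.796
For a short-circuited stub, Z_in = jZ_0·tan(βl)

Z_in ≈ +j59.7 Ω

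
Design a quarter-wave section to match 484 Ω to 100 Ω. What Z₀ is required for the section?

Z_qwt ≈ 220 Ω

Z_qwt = √(Z_0·R_L) = √(100 × 484) = √48400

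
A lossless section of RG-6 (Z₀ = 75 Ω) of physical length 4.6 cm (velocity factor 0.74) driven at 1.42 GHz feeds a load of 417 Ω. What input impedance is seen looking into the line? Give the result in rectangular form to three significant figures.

λ = v/f = 0.74·c / 1.42 GHz = 0.156 m
βl = 2π·l/λ = 2π × 0.294 = 106°
tan(βl) = tan(106°) = -3.5
Z_in = Z_0·(Z_L + jZ_0·tanβl)/(Z_0 + jZ_L·tanβl)
     = 75·(417 − j263)/(75 − j1460)

Z_in ≈ 14.5 + j20.7 Ω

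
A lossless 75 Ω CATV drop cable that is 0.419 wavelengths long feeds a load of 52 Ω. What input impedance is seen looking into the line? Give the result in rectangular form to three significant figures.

βl = 2π × 0.419 = 151°
tan(βl) = tan(151°) = -0.558
Z_in = Z_0·(Z_L + jZ_0·tanβl)/(Z_0 + jZ_L·tanβl)
     = 75·(52 − j41.8)/(75 − j29)

Z_in ≈ 59.3 − j18.9 Ω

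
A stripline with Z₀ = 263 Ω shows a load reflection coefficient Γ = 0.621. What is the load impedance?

Z_L = Z_0·(1 + Γ)/(1 − Γ) = 263·(1.62)/(0.379)

Z_L ≈ 1120 Ω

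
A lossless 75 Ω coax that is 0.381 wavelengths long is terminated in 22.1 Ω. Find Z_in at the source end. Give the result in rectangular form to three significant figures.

Z_in ≈ 38.2 − j59.1 Ω

βl = 2π × 0.381 = 137°
tan(βl) = tan(137°) = -0.927
Z_in = Z_0·(Z_L + jZ_0·tanβl)/(Z_0 + jZ_L·tanβl)
     = 75·(22.1 − j69.5)/(75 − j20.5)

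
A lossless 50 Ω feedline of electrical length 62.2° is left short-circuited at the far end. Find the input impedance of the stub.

Z_in ≈ +j94.8 Ω

tan(βl) = 1.9
For a short-circuited stub, Z_in = jZ_0·tan(βl)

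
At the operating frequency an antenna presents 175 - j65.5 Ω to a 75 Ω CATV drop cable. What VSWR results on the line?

VSWR ≈ 2.72

Γ = (Z_L − Z_0)/(Z_L + Z_0) = (100 − j65.5)/(250 − j65.5)
|Γ| = 120/258 = 0.463
VSWR = (1 + |Γ|)/(1 − |Γ|) = 1.46/0.537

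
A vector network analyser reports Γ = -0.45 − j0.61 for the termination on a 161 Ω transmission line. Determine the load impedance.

Z_L = Z_0·(1 + Γ)/(1 − Γ) = 161·(0.55 − j0.61)/(1.45 + j0.61)

Z_L ≈ 27.7 − j79.4 Ω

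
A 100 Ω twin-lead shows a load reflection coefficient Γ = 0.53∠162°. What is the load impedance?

Z_L ≈ 31.4 + j14.3 Ω

Z_L = Z_0·(1 + Γ)/(1 − Γ) = 100·(0.496 + j0.164)/(1.5 − j0.164)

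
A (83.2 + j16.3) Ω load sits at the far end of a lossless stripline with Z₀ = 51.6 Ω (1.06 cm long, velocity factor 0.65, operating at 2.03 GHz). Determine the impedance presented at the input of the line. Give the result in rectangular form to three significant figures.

λ = v/f = 0.65·c / 2.03 GHz = 0.0961 m
βl = 2π·l/λ = 2π × 0.11 = 39.7°
tan(βl) = tan(39.7°) = 0.831
Z_in = Z_0·(Z_L + jZ_0·tanβl)/(Z_0 + jZ_L·tanβl)
     = 51.6·(83.2 + j59.2)/(38.1 + j69.1)

Z_in ≈ 60.1 − j29 Ω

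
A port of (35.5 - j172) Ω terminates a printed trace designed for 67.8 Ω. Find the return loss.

Γ = (-32.3 − j172)/(103.3 − j172), |Γ| = 0.872
RL = −20·log₁₀|Γ| = −20·log₁₀(0.872)

RL ≈ 1.19 dB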